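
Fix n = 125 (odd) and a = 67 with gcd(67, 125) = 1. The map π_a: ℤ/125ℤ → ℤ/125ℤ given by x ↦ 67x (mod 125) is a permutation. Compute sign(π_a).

-1

Trace 88: π^k(88) = [88, 21, 32, 19, 23, 41, 122] for k=0..6.
The orbit structure of x ↦ 67x mod 125: 4 orbits of sizes [100, 20, 4, 1].
sign(π) = (−1)^{n − #cycles} = (−1)^{125−4} = (−1)^121 = -1.
The Jacobi symbol (67|125) = -1 (Zolotarev) agrees.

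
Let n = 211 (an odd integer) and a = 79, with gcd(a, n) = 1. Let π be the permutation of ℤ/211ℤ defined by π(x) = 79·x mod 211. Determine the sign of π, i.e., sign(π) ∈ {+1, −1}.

Orbit of 121 under x↦79x: [121, 64, 203, 1, 79, 122, 143]… (length divides ord_211(79)).
7 cycles of lengths [35, 35, 35, 35, 35, 35, 1].
With 7 cycles on 211 points, sign = (−1)^{211−7} = +1.
Via Zolotarev, sign(π_{79}) = (79|211) = +1.

+1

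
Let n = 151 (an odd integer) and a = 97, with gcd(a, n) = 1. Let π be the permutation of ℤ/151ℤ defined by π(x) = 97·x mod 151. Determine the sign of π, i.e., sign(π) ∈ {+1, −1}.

+1

Trace 40: π^k(40) = [40, 105, 68, 103, 25, 9, 118] for k=0..6.
π_97 has 3 disjoint cycles with lengths [75, 75, 1] on {0,…,150}.
151 − 3 = 148 transpositions; sign(π) = (−1)^148 = +1.
Zolotarev: (97|151) = +1, matching the cycle-count sign.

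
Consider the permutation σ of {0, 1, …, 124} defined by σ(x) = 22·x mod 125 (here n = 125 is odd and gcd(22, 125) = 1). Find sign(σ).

-1

Orbit of 111 under x↦22x: [111, 67, 99, 53, 41, 27, 94]… (length divides ord_125(22)).
The orbit structure of x ↦ 22x mod 125: 4 orbits of sizes [100, 20, 4, 1].
With 4 cycles on 125 points, sign = (−1)^{125−4} = -1.
Via Zolotarev, sign(π_{22}) = (22|125) = -1.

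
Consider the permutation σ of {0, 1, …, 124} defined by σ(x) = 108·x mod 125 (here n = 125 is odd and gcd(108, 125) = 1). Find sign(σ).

Start at x=78: 78 → 49 → 42 → 36 → 13 → 29 → 7 → … (one orbit).
Cycle type of π: 100 + 20 + 4 + 1; total 4 cycles.
sign(π) = (−1)^{n − #cycles} = (−1)^{125−4} = (−1)^121 = -1.
Zolotarev: (108|125) = -1, matching the cycle-count sign.

-1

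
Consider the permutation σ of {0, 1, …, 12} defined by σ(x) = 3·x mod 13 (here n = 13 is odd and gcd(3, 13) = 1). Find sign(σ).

Start at x=3: 3 → 9 → 1 → 3 (one orbit).
5 cycles of lengths [3, 3, 3, 3, 1].
n − c = 13 − 5 = 8; sign = (−1)^8 = +1.
Check: (3/13) = +1 by Zolotarev.

+1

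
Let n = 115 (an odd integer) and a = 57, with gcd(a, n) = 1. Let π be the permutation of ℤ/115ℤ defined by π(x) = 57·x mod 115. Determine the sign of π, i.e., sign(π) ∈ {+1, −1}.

+1

Start at x=37: 37 → 39 → 38 → 96 → 67 → 24 → 103 → … (one orbit).
The orbit structure of x ↦ 57x mod 115: 5 orbits of sizes [44, 44, 22, 4, 1].
n − c = 115 − 5 = 110; sign = (−1)^110 = +1.
(57|115)_J = +1 (Zolotarev's lemma cross-check).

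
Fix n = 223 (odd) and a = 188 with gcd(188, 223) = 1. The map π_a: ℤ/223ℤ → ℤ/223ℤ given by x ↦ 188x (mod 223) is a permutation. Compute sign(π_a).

Orbit of 50 under x↦188x: [50, 34, 148, 172, 1, 188, 110]… (length divides ord_223(188)).
3 cycles of lengths [111, 111, 1].
With 3 cycles on 223 points, sign = (−1)^{223−3} = +1.

+1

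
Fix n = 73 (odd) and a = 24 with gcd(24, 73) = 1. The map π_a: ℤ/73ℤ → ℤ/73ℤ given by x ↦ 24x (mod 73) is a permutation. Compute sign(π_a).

Start at x=24: 24 → 65 → 27 → 64 → 3 → 72 → 49 → … (one orbit).
Cycle lengths of π_24 on ℤ/73ℤ: [12, 12, 12, 12, 12, 12, 1]; 7 cycles in total.
73 − 7 = 66 transpositions; sign(π) = (−1)^66 = +1.
Zolotarev: (24|73) = +1, matching the cycle-count sign.

+1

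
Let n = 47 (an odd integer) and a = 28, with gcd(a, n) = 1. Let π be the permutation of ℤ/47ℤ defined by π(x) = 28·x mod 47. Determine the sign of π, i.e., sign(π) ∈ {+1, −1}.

+1

Trace 18: π^k(18) = [18, 34, 12, 7, 8, 36, 21] for k=0..6.
π_28 has 3 disjoint cycles with lengths [23, 23, 1] on {0,…,46}.
3 cycles on 47: each ℓ→(−1)^(ℓ−1), product (−1)^44 = +1.
(28|47)_J = +1 (Zolotarev's lemma cross-check).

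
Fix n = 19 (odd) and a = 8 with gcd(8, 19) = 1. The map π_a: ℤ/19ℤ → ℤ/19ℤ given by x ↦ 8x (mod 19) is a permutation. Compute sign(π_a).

-1

Trace 1: π^k(1) = [1, 8, 7, 18, 11, 12] for k=0..5.
The orbit structure of x ↦ 8x mod 19: 4 orbits of sizes [6, 6, 6, 1].
4 cycles on 19: each ℓ→(−1)^(ℓ−1), product (−1)^15 = -1.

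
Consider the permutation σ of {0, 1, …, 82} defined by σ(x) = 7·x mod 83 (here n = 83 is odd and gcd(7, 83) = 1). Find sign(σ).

Start at x=65: 65 → 40 → 31 → 51 → 25 → 9 → 63 → … (one orbit).
3 cycles of lengths [41, 41, 1].
With 3 cycles on 83 points, sign = (−1)^{83−3} = +1.
(7|83)_J = +1 (Zolotarev's lemma cross-check).

+1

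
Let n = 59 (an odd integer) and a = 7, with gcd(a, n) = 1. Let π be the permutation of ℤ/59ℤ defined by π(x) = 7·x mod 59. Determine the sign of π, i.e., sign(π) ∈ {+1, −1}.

+1

Orbit of 35 under x↦7x: [35, 9, 4, 28, 19, 15, 46]… (length divides ord_59(7)).
π_7 has 3 disjoint cycles with lengths [29, 29, 1] on {0,…,58}.
Σ(ℓ_i−1) = 59−3 = 56; sign = (−1)^56 = +1.
(7|59)_J = +1 (Zolotarev's lemma cross-check).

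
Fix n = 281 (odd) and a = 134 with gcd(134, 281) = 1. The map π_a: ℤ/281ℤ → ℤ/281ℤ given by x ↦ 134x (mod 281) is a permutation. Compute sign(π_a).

-1

Trace 47: π^k(47) = [47, 116, 89, 124, 37, 181, 88] for k=0..6.
Decompose π into cycles: lengths [56, 56, 56, 56, 56, 1] (6 cycles, including the fixed point 0).
sign(π) = (−1)^{n − #cycles} = (−1)^{281−6} = (−1)^275 = -1.
Via Zolotarev, sign(π_{134}) = (134|281) = -1.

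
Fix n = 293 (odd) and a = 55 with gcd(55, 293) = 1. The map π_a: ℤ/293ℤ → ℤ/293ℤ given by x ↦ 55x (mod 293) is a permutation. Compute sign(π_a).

Orbit of 90 under x↦55x: [90, 262, 53, 278, 54, 40, 149]… (length divides ord_293(55)).
5 cycles of lengths [73, 73, 73, 73, 1].
n − c = 293 − 5 = 288; sign = (−1)^288 = +1.

+1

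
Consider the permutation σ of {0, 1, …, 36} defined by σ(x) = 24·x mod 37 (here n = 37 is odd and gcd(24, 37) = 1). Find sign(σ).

Orbit of 36 under x↦24x: [36, 13, 16, 14, 3, 35, 26]… (length divides ord_37(24)).
π_24 has 2 disjoint cycles with lengths [36, 1] on {0,…,36}.
2 cycles on 37: each ℓ→(−1)^(ℓ−1), product (−1)^35 = -1.
Zolotarev: (24|37) = -1, matching the cycle-count sign.

-1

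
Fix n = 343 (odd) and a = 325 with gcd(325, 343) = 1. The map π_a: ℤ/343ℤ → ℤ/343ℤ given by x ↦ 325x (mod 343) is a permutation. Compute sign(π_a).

Orbit of 342 under x↦325x: [342, 18, 19, 1, 325, 324]… (length divides ord_343(325)).
Cycle type of π: 6×57 + 1; total 58 cycles.
n − c = 343 − 58 = 285; sign = (−1)^285 = -1.
Zolotarev: (325|343) = -1, matching the cycle-count sign.

-1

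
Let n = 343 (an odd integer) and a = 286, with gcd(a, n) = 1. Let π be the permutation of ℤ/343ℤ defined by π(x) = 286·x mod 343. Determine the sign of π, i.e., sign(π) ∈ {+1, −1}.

Start at x=148: 148 → 139 → 309 → 223 → 323 → 111 → 190 → … (one orbit).
Cycle lengths of π_286 on ℤ/343ℤ: [98, 98, 98, 14, 14, 14, 2, 2, 2, 1]; 10 cycles in total.
sign(π) = (−1)^{n − #cycles} = (−1)^{343−10} = (−1)^333 = -1.
The Jacobi symbol (286|343) = -1 (Zolotarev) agrees.

-1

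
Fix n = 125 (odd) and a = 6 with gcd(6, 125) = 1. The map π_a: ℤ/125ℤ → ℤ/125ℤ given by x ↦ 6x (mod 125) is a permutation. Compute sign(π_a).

+1

Start at x=31: 31 → 61 → 116 → 71 → 51 → 56 → 86 → … (one orbit).
Decompose π into cycles: lengths [25, 25, 25, 25, 5, 5, 5, 5, 1, 1, 1, 1, 1] (13 cycles, including the fixed point 0).
sign(π) = (−1)^{n − #cycles} = (−1)^{125−13} = (−1)^112 = +1.
Via Zolotarev, sign(π_{6}) = (6|125) = +1.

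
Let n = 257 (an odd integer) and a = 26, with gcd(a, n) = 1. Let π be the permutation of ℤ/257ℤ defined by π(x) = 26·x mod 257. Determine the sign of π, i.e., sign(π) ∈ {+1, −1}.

+1

Trace 89: π^k(89) = [89, 1, 26, 162, 100, 30, 9] for k=0..6.
3 cycles of lengths [128, 128, 1].
With 3 cycles on 257 points, sign = (−1)^{257−3} = +1.
Check: (26/257) = +1 by Zolotarev.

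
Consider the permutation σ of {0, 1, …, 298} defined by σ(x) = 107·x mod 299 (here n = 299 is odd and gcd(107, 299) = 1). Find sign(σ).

Trace 243: π^k(243) = [243, 287, 211, 152, 118, 68, 100] for k=0..6.
10 cycles of lengths [66, 66, 66, 66, 22, 3, 3, 3, 3, 1].
Σ(ℓ_i−1) = 299−10 = 289; sign = (−1)^289 = -1.

-1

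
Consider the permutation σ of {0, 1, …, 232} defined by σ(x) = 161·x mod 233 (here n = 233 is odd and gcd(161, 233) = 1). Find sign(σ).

+1

Start at x=219: 219 → 76 → 120 → 214 → 203 → 63 → 124 → … (one orbit).
Cycle type of π: 116×2 + 1; total 3 cycles.
Σ(ℓ_i−1) = 233−3 = 230; sign = (−1)^230 = +1.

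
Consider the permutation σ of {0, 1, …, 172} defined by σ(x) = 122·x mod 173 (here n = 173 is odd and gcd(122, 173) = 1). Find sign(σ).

Trace 133: π^k(133) = [133, 137, 106, 130, 117, 88, 10] for k=0..6.
Decompose π into cycles: lengths [86, 86, 1] (3 cycles, including the fixed point 0).
173 − 3 = 170 transpositions; sign(π) = (−1)^170 = +1.
(122|173)_J = +1 (Zolotarev's lemma cross-check).

+1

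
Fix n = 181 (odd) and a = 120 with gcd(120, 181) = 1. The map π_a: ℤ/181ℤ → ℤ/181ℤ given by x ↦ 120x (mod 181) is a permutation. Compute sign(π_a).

Trace 138: π^k(138) = [138, 89, 1, 120, 101, 174, 65] for k=0..6.
π_120 has 6 disjoint cycles with lengths [36, 36, 36, 36, 36, 1] on {0,…,180}.
sign(π) = (−1)^{n − #cycles} = (−1)^{181−6} = (−1)^175 = -1.

-1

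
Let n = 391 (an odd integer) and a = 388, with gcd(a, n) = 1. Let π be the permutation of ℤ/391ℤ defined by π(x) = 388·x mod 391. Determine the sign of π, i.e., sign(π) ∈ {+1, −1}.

Start at x=379: 379 → 36 → 283 → 324 → 201 → 179 → 245 → … (one orbit).
Cycle lengths of π_388 on ℤ/391ℤ: [176, 176, 22, 16, 1]; 5 cycles in total.
n − c = 391 − 5 = 386; sign = (−1)^386 = +1.

+1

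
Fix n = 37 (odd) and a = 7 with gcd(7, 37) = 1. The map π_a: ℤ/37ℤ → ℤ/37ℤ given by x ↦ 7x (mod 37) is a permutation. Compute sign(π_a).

+1

Start at x=16: 16 → 1 → 7 → 12 → 10 → 33 → 9 → … (one orbit).
The orbit structure of x ↦ 7x mod 37: 5 orbits of sizes [9, 9, 9, 9, 1].
n − c = 37 − 5 = 32; sign = (−1)^32 = +1.
(7|37)_J = +1 (Zolotarev's lemma cross-check).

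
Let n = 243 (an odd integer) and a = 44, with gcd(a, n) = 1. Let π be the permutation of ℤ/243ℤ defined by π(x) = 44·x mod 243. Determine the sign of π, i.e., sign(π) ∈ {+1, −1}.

-1

Orbit of 80 under x↦44x: [80, 118, 89, 28, 17, 19, 107]… (length divides ord_243(44)).
Decompose π into cycles: lengths [54, 54, 54, 18, 18, 18, 6, 6, 6, 2, 2, 2, 2, 1] (14 cycles, including the fixed point 0).
n − c = 243 − 14 = 229; sign = (−1)^229 = -1.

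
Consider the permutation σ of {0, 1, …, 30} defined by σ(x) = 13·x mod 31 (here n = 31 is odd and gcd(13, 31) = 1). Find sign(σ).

Orbit of 21 under x↦13x: [21, 25, 15, 9, 24, 2, 26]… (length divides ord_31(13)).
Cycle lengths of π_13 on ℤ/31ℤ: [30, 1]; 2 cycles in total.
Σ(ℓ_i−1) = 31−2 = 29; sign = (−1)^29 = -1.
Check: (13/31) = -1 by Zolotarev.

-1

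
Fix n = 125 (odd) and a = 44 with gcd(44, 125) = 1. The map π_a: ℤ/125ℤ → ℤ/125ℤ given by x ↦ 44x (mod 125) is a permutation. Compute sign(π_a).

+1

Orbit of 114 under x↦44x: [114, 16, 79, 101, 69, 36, 84]… (length divides ord_125(44)).
Decompose π into cycles: lengths [50, 50, 10, 10, 2, 2, 1] (7 cycles, including the fixed point 0).
n − c = 125 − 7 = 118; sign = (−1)^118 = +1.
The Jacobi symbol (44|125) = +1 (Zolotarev) agrees.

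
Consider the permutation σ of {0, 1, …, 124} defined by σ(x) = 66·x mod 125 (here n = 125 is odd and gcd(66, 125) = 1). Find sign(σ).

Orbit of 51 under x↦66x: [51, 116, 31, 46, 36, 1, 66]… (length divides ord_125(66)).
Cycle lengths of π_66 on ℤ/125ℤ: [25, 25, 25, 25, 5, 5, 5, 5, 1, 1, 1, 1, 1]; 13 cycles in total.
13 cycles on 125: each ℓ→(−1)^(ℓ−1), product (−1)^112 = +1.

+1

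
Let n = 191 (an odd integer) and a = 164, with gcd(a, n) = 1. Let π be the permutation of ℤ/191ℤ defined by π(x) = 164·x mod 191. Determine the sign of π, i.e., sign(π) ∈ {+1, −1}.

-1

Start at x=50: 50 → 178 → 160 → 73 → 130 → 119 → 34 → … (one orbit).
2 cycles of lengths [190, 1].
sign(π) = (−1)^{n − #cycles} = (−1)^{191−2} = (−1)^189 = -1.
Zolotarev: (164|191) = -1, matching the cycle-count sign.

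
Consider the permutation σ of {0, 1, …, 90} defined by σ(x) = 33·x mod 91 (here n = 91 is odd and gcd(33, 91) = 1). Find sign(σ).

Start at x=24: 24 → 64 → 19 → 81 → 34 → 30 → 80 → … (one orbit).
Decompose π into cycles: lengths [12, 12, 12, 12, 12, 12, 12, 6, 1] (9 cycles, including the fixed point 0).
91 − 9 = 82 transpositions; sign(π) = (−1)^82 = +1.
The Jacobi symbol (33|91) = +1 (Zolotarev) agrees.

+1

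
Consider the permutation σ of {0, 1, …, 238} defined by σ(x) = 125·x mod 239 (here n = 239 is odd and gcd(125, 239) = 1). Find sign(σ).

Start at x=36: 36 → 198 → 133 → 134 → 20 → 110 → 127 → … (one orbit).
Cycle lengths of π_125 on ℤ/239ℤ: [119, 119, 1]; 3 cycles in total.
With 3 cycles on 239 points, sign = (−1)^{239−3} = +1.

+1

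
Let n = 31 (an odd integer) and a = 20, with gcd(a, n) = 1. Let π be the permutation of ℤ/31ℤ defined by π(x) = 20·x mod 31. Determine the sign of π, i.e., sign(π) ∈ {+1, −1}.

+1

Start at x=25: 25 → 4 → 18 → 19 → 8 → 5 → 7 → … (one orbit).
3 cycles of lengths [15, 15, 1].
n − c = 31 − 3 = 28; sign = (−1)^28 = +1.
Check: (20/31) = +1 by Zolotarev.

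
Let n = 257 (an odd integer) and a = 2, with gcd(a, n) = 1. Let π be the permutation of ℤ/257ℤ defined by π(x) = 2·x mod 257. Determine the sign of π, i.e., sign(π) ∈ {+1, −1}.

Orbit of 241 under x↦2x: [241, 225, 193, 129, 1, 2, 4]… (length divides ord_257(2)).
Decompose π into cycles: lengths [16, 16, 16, 16, 16, 16, 16, 16, 16, 16, 16, 16, 16, 16, 16, 16, 1] (17 cycles, including the fixed point 0).
257 − 17 = 240 transpositions; sign(π) = (−1)^240 = +1.
The Jacobi symbol (2|257) = +1 (Zolotarev) agrees.

+1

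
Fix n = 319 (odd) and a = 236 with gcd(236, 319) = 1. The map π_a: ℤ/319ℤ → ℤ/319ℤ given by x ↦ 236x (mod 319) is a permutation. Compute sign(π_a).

+1

Start at x=144: 144 → 170 → 245 → 81 → 295 → 78 → 225 → … (one orbit).
Cycle type of π: 70×4 + 14×2 + 5×2 + 1; total 9 cycles.
Σ(ℓ_i−1) = 319−9 = 310; sign = (−1)^310 = +1.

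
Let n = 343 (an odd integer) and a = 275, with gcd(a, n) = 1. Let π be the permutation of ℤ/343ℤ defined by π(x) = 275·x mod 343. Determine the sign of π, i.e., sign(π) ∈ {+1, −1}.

Orbit of 226 under x↦275x: [226, 67, 246, 79, 116, 1, 275]… (length divides ord_343(275)).
31 cycles of lengths [21, 21, 21, 21, 21, 21, 21, 21, 21, 21, 21, 21, 21, 21, 3, 3, 3, 3, 3, 3, 3, 3, 3, 3, 3, 3, 3, 3, 3, 3, 1].
31 cycles on 343: each ℓ→(−1)^(ℓ−1), product (−1)^312 = +1.

+1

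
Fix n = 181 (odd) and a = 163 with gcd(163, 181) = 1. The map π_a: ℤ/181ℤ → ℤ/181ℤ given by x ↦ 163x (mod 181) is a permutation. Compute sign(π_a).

-1

Start at x=105: 105 → 101 → 173 → 144 → 123 → 139 → 32 → … (one orbit).
Decompose π into cycles: lengths [180, 1] (2 cycles, including the fixed point 0).
Σ(ℓ_i−1) = 181−2 = 179; sign = (−1)^179 = -1.
Check: (163/181) = -1 by Zolotarev.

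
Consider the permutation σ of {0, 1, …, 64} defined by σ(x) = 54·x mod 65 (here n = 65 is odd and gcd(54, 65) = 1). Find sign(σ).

Orbit of 54 under x↦54x: [54, 56, 34, 16, 19, 51, 24]… (length divides ord_65(54)).
Cycle type of π: 12×5 + 2×2 + 1; total 8 cycles.
Σ(ℓ_i−1) = 65−8 = 57; sign = (−1)^57 = -1.
Check: (54/65) = -1 by Zolotarev.

-1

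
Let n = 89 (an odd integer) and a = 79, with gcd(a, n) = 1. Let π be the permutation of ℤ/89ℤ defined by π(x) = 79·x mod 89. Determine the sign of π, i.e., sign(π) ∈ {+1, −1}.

+1

Orbit of 8 under x↦79x: [8, 9, 88, 10, 78, 21, 57]… (length divides ord_89(79)).
The orbit structure of x ↦ 79x mod 89: 3 orbits of sizes [44, 44, 1].
sign(π) = (−1)^{n − #cycles} = (−1)^{89−3} = (−1)^86 = +1.
Check: (79/89) = +1 by Zolotarev.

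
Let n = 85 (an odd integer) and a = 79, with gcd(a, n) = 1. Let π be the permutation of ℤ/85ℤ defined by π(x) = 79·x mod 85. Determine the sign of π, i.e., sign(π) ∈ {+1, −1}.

Trace 36: π^k(36) = [36, 39, 21, 44, 76, 54, 16] for k=0..6.
Cycle type of π: 16×5 + 2×2 + 1; total 8 cycles.
n − c = 85 − 8 = 77; sign = (−1)^77 = -1.

-1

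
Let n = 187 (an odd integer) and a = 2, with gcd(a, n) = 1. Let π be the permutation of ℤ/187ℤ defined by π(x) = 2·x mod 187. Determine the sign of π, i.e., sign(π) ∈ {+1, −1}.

Trace 16: π^k(16) = [16, 32, 64, 128, 69, 138, 89] for k=0..6.
8 cycles of lengths [40, 40, 40, 40, 10, 8, 8, 1].
sign(π) = (−1)^{n − #cycles} = (−1)^{187−8} = (−1)^179 = -1.

-1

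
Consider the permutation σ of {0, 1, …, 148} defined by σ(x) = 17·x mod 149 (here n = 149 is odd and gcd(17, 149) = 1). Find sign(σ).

Trace 29: π^k(29) = [29, 46, 37, 33, 114, 1, 17] for k=0..6.
Decompose π into cycles: lengths [37, 37, 37, 37, 1] (5 cycles, including the fixed point 0).
With 5 cycles on 149 points, sign = (−1)^{149−5} = +1.
(17|149)_J = +1 (Zolotarev's lemma cross-check).

+1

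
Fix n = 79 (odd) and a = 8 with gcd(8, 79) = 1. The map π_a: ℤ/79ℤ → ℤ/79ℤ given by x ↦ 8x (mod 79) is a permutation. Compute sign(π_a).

+1

Trace 38: π^k(38) = [38, 67, 62, 22, 18, 65, 46] for k=0..6.
The orbit structure of x ↦ 8x mod 79: 7 orbits of sizes [13, 13, 13, 13, 13, 13, 1].
With 7 cycles on 79 points, sign = (−1)^{79−7} = +1.
Zolotarev: (8|79) = +1, matching the cycle-count sign.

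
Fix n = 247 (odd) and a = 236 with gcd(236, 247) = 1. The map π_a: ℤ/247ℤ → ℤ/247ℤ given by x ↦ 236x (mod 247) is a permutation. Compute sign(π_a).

+1

Trace 18: π^k(18) = [18, 49, 202, 1, 236, 121, 151] for k=0..6.
The orbit structure of x ↦ 236x mod 247: 23 orbits of sizes [12, 12, 12, 12, 12, 12, 12, 12, 12, 12, 12, 12, 12, 12, 12, 12, 12, 12, 12, 6, 6, 6, 1].
n − c = 247 − 23 = 224; sign = (−1)^224 = +1.
(236|247)_J = +1 (Zolotarev's lemma cross-check).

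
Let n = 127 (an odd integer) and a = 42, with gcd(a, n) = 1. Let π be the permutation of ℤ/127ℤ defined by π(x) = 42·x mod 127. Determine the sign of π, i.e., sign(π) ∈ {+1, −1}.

+1

Orbit of 104 under x↦42x: [104, 50, 68, 62, 64, 21, 120]… (length divides ord_127(42)).
The orbit structure of x ↦ 42x mod 127: 3 orbits of sizes [63, 63, 1].
sign(π) = (−1)^{n − #cycles} = (−1)^{127−3} = (−1)^124 = +1.
Zolotarev: (42|127) = +1, matching the cycle-count sign.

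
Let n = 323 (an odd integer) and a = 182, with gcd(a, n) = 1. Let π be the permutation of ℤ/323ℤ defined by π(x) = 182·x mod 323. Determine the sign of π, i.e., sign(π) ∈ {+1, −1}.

-1

Trace 201: π^k(201) = [201, 83, 248, 239, 216, 229, 11] for k=0..6.
Cycle lengths of π_182 on ℤ/323ℤ: [48, 48, 48, 48, 48, 48, 16, 3, 3, 3, 3, 3, 3, 1]; 14 cycles in total.
sign(π) = (−1)^{n − #cycles} = (−1)^{323−14} = (−1)^309 = -1.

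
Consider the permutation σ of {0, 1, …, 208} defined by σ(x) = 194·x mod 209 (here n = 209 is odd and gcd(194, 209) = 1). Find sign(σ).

Start at x=5: 5 → 134 → 80 → 54 → 26 → 28 → 207 → … (one orbit).
Cycle type of π: 90×2 + 10 + 9×2 + 1; total 6 cycles.
Σ(ℓ_i−1) = 209−6 = 203; sign = (−1)^203 = -1.

-1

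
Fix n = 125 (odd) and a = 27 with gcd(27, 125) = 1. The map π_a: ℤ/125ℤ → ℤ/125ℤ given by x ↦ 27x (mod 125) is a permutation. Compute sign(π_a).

Orbit of 112 under x↦27x: [112, 24, 23, 121, 17, 84, 18]… (length divides ord_125(27)).
Cycle lengths of π_27 on ℤ/125ℤ: [100, 20, 4, 1]; 4 cycles in total.
125 − 4 = 121 transpositions; sign(π) = (−1)^121 = -1.
Via Zolotarev, sign(π_{27}) = (27|125) = -1.

-1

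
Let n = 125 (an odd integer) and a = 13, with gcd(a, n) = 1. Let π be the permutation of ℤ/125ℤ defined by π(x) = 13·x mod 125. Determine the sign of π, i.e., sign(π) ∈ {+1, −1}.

-1

Start at x=111: 111 → 68 → 9 → 117 → 21 → 23 → 49 → … (one orbit).
Decompose π into cycles: lengths [100, 20, 4, 1] (4 cycles, including the fixed point 0).
4 cycles on 125: each ℓ→(−1)^(ℓ−1), product (−1)^121 = -1.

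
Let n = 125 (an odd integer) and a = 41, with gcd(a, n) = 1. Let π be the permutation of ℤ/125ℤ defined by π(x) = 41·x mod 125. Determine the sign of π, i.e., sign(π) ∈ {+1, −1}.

Trace 31: π^k(31) = [31, 21, 111, 51, 91, 106, 96] for k=0..6.
The orbit structure of x ↦ 41x mod 125: 13 orbits of sizes [25, 25, 25, 25, 5, 5, 5, 5, 1, 1, 1, 1, 1].
n − c = 125 − 13 = 112; sign = (−1)^112 = +1.

+1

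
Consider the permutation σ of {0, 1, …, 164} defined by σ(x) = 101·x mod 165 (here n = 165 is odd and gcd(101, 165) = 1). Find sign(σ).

Start at x=16: 16 → 131 → 31 → 161 → 91 → 116 → 1 → … (one orbit).
The orbit structure of x ↦ 101x mod 165: 25 orbits of sizes [10, 10, 10, 10, 10, 10, 10, 10, 10, 10, 10, 10, 10, 10, 10, 2, 2, 2, 2, 2, 1, 1, 1, 1, 1].
25 cycles on 165: each ℓ→(−1)^(ℓ−1), product (−1)^140 = +1.
Zolotarev: (101|165) = +1, matching the cycle-count sign.

+1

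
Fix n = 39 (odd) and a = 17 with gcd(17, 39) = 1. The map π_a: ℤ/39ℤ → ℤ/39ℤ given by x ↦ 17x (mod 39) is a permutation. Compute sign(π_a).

-1

Trace 1: π^k(1) = [1, 17, 16, 38, 22, 23] for k=0..5.
Cycle type of π: 6×6 + 2 + 1; total 8 cycles.
8 cycles on 39: each ℓ→(−1)^(ℓ−1), product (−1)^31 = -1.
Via Zolotarev, sign(π_{17}) = (17|39) = -1.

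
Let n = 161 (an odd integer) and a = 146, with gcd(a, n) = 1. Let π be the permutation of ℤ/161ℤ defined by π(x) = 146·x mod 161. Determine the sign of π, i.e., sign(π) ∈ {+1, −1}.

-1

Start at x=1: 1 → 146 → 64 → 6 → 71 → 62 → 36 → … (one orbit).
π_146 has 12 disjoint cycles with lengths [22, 22, 22, 22, 22, 22, 11, 11, 2, 2, 2, 1] on {0,…,160}.
With 12 cycles on 161 points, sign = (−1)^{161−12} = -1.
Via Zolotarev, sign(π_{146}) = (146|161) = -1.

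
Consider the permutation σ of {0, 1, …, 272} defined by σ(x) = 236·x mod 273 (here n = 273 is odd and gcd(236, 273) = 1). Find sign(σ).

Orbit of 256 under x↦236x: [256, 83, 205, 59, 1, 236, 4]… (length divides ord_273(236)).
Decompose π into cycles: lengths [12, 12, 12, 12, 12, 12, 12, 12, 12, 12, 12, 12, 12, 12, 12, 12, 12, 12, 12, 12, 12, 6, 6, 6, 2, 1] (26 cycles, including the fixed point 0).
With 26 cycles on 273 points, sign = (−1)^{273−26} = -1.
The Jacobi symbol (236|273) = -1 (Zolotarev) agrees.

-1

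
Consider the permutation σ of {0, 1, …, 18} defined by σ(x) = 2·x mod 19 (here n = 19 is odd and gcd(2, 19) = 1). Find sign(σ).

Trace 18: π^k(18) = [18, 17, 15, 11, 3, 6, 12] for k=0..6.
Cycle type of π: 18 + 1; total 2 cycles.
n − c = 19 − 2 = 17; sign = (−1)^17 = -1.
Via Zolotarev, sign(π_{2}) = (2|19) = -1.

-1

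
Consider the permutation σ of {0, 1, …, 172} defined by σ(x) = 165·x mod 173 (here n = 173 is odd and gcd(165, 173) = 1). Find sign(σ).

-1

Orbit of 68 under x↦165x: [68, 148, 27, 130, 171, 16, 45]… (length divides ord_173(165)).
2 cycles of lengths [172, 1].
Σ(ℓ_i−1) = 173−2 = 171; sign = (−1)^171 = -1.
(165|173)_J = -1 (Zolotarev's lemma cross-check).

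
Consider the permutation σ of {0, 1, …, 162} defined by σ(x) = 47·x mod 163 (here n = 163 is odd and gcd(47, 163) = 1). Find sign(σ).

Start at x=36: 36 → 62 → 143 → 38 → 156 → 160 → 22 → … (one orbit).
Cycle type of π: 81×2 + 1; total 3 cycles.
n − c = 163 − 3 = 160; sign = (−1)^160 = +1.
The Jacobi symbol (47|163) = +1 (Zolotarev) agrees.

+1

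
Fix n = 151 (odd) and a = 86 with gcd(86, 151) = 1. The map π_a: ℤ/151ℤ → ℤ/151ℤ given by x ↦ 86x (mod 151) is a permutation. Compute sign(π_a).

Start at x=123: 123 → 8 → 84 → 127 → 50 → 72 → 1 → … (one orbit).
Cycle type of π: 25×6 + 1; total 7 cycles.
7 cycles on 151: each ℓ→(−1)^(ℓ−1), product (−1)^144 = +1.
(86|151)_J = +1 (Zolotarev's lemma cross-check).

+1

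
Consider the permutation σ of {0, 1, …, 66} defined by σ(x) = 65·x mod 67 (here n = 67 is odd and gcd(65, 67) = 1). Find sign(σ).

+1

Trace 56: π^k(56) = [56, 22, 23, 21, 25, 17, 33] for k=0..6.
Cycle type of π: 33×2 + 1; total 3 cycles.
Σ(ℓ_i−1) = 67−3 = 64; sign = (−1)^64 = +1.
(65|67)_J = +1 (Zolotarev's lemma cross-check).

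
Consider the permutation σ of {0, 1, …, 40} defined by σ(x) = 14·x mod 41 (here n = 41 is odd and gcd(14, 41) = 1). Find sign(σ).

-1

Trace 38: π^k(38) = [38, 40, 27, 9, 3, 1, 14] for k=0..6.
Decompose π into cycles: lengths [8, 8, 8, 8, 8, 1] (6 cycles, including the fixed point 0).
Σ(ℓ_i−1) = 41−6 = 35; sign = (−1)^35 = -1.
Check: (14/41) = -1 by Zolotarev.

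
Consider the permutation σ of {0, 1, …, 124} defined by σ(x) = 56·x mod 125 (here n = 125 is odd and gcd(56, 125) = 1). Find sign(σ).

+1

Start at x=16: 16 → 21 → 51 → 106 → 61 → 41 → 46 → … (one orbit).
The orbit structure of x ↦ 56x mod 125: 13 orbits of sizes [25, 25, 25, 25, 5, 5, 5, 5, 1, 1, 1, 1, 1].
13 cycles on 125: each ℓ→(−1)^(ℓ−1), product (−1)^112 = +1.
The Jacobi symbol (56|125) = +1 (Zolotarev) agrees.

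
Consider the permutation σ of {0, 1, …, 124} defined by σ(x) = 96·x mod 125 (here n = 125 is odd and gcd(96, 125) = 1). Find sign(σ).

+1

Start at x=111: 111 → 31 → 101 → 71 → 66 → 86 → 6 → … (one orbit).
The orbit structure of x ↦ 96x mod 125: 13 orbits of sizes [25, 25, 25, 25, 5, 5, 5, 5, 1, 1, 1, 1, 1].
13 cycles on 125: each ℓ→(−1)^(ℓ−1), product (−1)^112 = +1.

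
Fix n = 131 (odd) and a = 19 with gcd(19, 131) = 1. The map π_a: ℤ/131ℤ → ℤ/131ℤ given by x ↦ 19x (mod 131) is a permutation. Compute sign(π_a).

-1

Orbit of 113 under x↦19x: [113, 51, 52, 71, 39, 86, 62]… (length divides ord_131(19)).
Cycle type of π: 26×5 + 1; total 6 cycles.
n − c = 131 − 6 = 125; sign = (−1)^125 = -1.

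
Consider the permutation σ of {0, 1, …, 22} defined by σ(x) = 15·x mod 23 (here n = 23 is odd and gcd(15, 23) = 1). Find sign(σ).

-1

Orbit of 16 under x↦15x: [16, 10, 12, 19, 9, 20, 1]… (length divides ord_23(15)).
Cycle type of π: 22 + 1; total 2 cycles.
sign(π) = (−1)^{n − #cycles} = (−1)^{23−2} = (−1)^21 = -1.
Check: (15/23) = -1 by Zolotarev.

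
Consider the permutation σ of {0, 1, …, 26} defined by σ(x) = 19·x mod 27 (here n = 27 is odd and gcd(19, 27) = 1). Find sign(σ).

Start at x=19: 19 → 10 → 1 → 19 (one orbit).
π_19 has 15 disjoint cycles with lengths [3, 3, 3, 3, 3, 3, 1, 1, 1, 1, 1, 1, 1, 1, 1] on {0,…,26}.
n − c = 27 − 15 = 12; sign = (−1)^12 = +1.
(19|27)_J = +1 (Zolotarev's lemma cross-check).

+1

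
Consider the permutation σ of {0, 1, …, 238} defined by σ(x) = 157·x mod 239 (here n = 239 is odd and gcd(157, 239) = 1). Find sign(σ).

+1

Orbit of 51 under x↦157x: [51, 120, 198, 16, 122, 34, 80]… (length divides ord_239(157)).
The orbit structure of x ↦ 157x mod 239: 3 orbits of sizes [119, 119, 1].
239 − 3 = 236 transpositions; sign(π) = (−1)^236 = +1.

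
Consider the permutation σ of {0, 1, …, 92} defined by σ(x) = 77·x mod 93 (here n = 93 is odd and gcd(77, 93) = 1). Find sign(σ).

Start at x=70: 70 → 89 → 64 → 92 → 16 → 23 → 4 → … (one orbit).
π_77 has 11 disjoint cycles with lengths [10, 10, 10, 10, 10, 10, 10, 10, 10, 2, 1] on {0,…,92}.
n − c = 93 − 11 = 82; sign = (−1)^82 = +1.

+1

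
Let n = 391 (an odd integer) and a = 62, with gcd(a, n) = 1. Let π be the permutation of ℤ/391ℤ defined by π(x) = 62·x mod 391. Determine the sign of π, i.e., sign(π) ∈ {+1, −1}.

-1

Orbit of 128 under x↦62x: [128, 116, 154, 164, 2, 124, 259]… (length divides ord_391(62)).
Cycle type of π: 176×2 + 16 + 11×2 + 1; total 6 cycles.
With 6 cycles on 391 points, sign = (−1)^{391−6} = -1.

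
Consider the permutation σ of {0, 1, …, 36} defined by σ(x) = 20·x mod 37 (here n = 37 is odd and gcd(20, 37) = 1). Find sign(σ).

Start at x=26: 26 → 2 → 3 → 23 → 16 → 24 → 36 → … (one orbit).
Cycle type of π: 36 + 1; total 2 cycles.
37 − 2 = 35 transpositions; sign(π) = (−1)^35 = -1.
(20|37)_J = -1 (Zolotarev's lemma cross-check).

-1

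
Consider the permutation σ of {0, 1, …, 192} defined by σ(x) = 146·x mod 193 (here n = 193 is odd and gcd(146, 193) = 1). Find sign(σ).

Trace 119: π^k(119) = [119, 4, 5, 151, 44, 55, 117] for k=0..6.
2 cycles of lengths [192, 1].
2 cycles on 193: each ℓ→(−1)^(ℓ−1), product (−1)^191 = -1.

-1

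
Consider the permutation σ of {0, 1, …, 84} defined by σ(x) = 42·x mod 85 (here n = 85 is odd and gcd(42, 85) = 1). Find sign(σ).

-1

Start at x=1: 1 → 42 → 64 → 53 → 16 → 77 → 4 → … (one orbit).
Decompose π into cycles: lengths [8, 8, 8, 8, 8, 8, 8, 8, 8, 8, 4, 1] (12 cycles, including the fixed point 0).
12 cycles on 85: each ℓ→(−1)^(ℓ−1), product (−1)^73 = -1.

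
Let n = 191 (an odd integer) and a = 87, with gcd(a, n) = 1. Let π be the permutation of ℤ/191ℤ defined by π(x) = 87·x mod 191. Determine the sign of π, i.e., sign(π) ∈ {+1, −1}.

Orbit of 22 under x↦87x: [22, 4, 157, 98, 122, 109, 124]… (length divides ord_191(87)).
2 cycles of lengths [190, 1].
With 2 cycles on 191 points, sign = (−1)^{191−2} = -1.
Via Zolotarev, sign(π_{87}) = (87|191) = -1.

-1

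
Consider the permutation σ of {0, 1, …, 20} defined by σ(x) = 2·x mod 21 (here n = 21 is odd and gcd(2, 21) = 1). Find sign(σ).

Trace 11: π^k(11) = [11, 1, 2, 4, 8, 16] for k=0..5.
Cycle type of π: 6×2 + 3×2 + 2 + 1; total 6 cycles.
6 cycles on 21: each ℓ→(−1)^(ℓ−1), product (−1)^15 = -1.
(2|21)_J = -1 (Zolotarev's lemma cross-check).

-1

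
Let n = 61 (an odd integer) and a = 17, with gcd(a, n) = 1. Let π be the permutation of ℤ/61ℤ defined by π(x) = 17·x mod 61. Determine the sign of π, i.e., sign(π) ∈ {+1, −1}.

Start at x=44: 44 → 16 → 28 → 49 → 40 → 9 → 31 → … (one orbit).
Decompose π into cycles: lengths [60, 1] (2 cycles, including the fixed point 0).
2 cycles on 61: each ℓ→(−1)^(ℓ−1), product (−1)^59 = -1.
Zolotarev: (17|61) = -1, matching the cycle-count sign.

-1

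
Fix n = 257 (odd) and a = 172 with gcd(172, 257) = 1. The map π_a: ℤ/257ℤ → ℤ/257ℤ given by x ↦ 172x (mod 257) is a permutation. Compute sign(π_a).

Orbit of 82 under x↦172x: [82, 226, 65, 129, 86, 143, 181]… (length divides ord_257(172)).
Cycle type of π: 256 + 1; total 2 cycles.
n − c = 257 − 2 = 255; sign = (−1)^255 = -1.

-1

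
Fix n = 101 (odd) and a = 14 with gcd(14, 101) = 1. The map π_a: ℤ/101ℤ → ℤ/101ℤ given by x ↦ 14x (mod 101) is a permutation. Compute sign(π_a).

Orbit of 17 under x↦14x: [17, 36, 100, 87, 6, 84, 65]… (length divides ord_101(14)).
11 cycles of lengths [10, 10, 10, 10, 10, 10, 10, 10, 10, 10, 1].
sign(π) = (−1)^{n − #cycles} = (−1)^{101−11} = (−1)^90 = +1.
Check: (14/101) = +1 by Zolotarev.

+1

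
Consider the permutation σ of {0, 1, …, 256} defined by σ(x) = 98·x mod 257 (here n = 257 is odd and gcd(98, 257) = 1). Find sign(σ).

Trace 59: π^k(59) = [59, 128, 208, 81, 228, 242, 72] for k=0..6.
Decompose π into cycles: lengths [128, 128, 1] (3 cycles, including the fixed point 0).
n − c = 257 − 3 = 254; sign = (−1)^254 = +1.
(98|257)_J = +1 (Zolotarev's lemma cross-check).

+1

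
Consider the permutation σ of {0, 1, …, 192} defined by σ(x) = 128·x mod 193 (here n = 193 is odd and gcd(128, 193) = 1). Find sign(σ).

Orbit of 69 under x↦128x: [69, 147, 95, 1, 128, 172, 14]… (length divides ord_193(128)).
The orbit structure of x ↦ 128x mod 193: 3 orbits of sizes [96, 96, 1].
193 − 3 = 190 transpositions; sign(π) = (−1)^190 = +1.
Check: (128/193) = +1 by Zolotarev.

+1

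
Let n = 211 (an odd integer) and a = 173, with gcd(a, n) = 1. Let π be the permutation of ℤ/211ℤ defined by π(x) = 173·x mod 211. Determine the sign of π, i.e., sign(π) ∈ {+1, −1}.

Trace 43: π^k(43) = [43, 54, 58, 117, 196, 148, 73] for k=0..6.
Cycle type of π: 21×10 + 1; total 11 cycles.
With 11 cycles on 211 points, sign = (−1)^{211−11} = +1.
Zolotarev: (173|211) = +1, matching the cycle-count sign.

+1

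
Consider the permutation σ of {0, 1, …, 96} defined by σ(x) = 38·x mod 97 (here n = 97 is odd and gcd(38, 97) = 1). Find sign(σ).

-1

Orbit of 6 under x↦38x: [6, 34, 31, 14, 47, 40, 65]… (length divides ord_97(38)).
Decompose π into cycles: lengths [96, 1] (2 cycles, including the fixed point 0).
2 cycles on 97: each ℓ→(−1)^(ℓ−1), product (−1)^95 = -1.
Check: (38/97) = -1 by Zolotarev.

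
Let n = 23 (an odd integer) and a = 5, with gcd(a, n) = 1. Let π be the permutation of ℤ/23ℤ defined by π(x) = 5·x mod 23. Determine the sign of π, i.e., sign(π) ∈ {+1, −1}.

Orbit of 6 under x↦5x: [6, 7, 12, 14, 1, 5, 2]… (length divides ord_23(5)).
The orbit structure of x ↦ 5x mod 23: 2 orbits of sizes [22, 1].
2 cycles on 23: each ℓ→(−1)^(ℓ−1), product (−1)^21 = -1.
Check: (5/23) = -1 by Zolotarev.

-1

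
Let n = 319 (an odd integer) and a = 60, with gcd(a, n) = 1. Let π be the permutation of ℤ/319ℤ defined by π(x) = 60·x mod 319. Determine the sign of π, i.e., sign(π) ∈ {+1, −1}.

-1

Trace 31: π^k(31) = [31, 265, 269, 190, 235, 64, 12] for k=0..6.
The orbit structure of x ↦ 60x mod 319: 6 orbits of sizes [140, 140, 28, 5, 5, 1].
With 6 cycles on 319 points, sign = (−1)^{319−6} = -1.
The Jacobi symbol (60|319) = -1 (Zolotarev) agrees.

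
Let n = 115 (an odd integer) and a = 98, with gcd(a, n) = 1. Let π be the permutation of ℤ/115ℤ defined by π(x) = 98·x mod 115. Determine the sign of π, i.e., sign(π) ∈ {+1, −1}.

-1

Start at x=26: 26 → 18 → 39 → 27 → 1 → 98 → 59 → … (one orbit).
Decompose π into cycles: lengths [44, 44, 11, 11, 4, 1] (6 cycles, including the fixed point 0).
sign(π) = (−1)^{n − #cycles} = (−1)^{115−6} = (−1)^109 = -1.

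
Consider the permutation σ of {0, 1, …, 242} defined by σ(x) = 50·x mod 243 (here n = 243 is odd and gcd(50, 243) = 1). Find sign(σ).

-1

Trace 232: π^k(232) = [232, 179, 202, 137, 46, 113, 61] for k=0..6.
The orbit structure of x ↦ 50x mod 243: 6 orbits of sizes [162, 54, 18, 6, 2, 1].
Σ(ℓ_i−1) = 243−6 = 237; sign = (−1)^237 = -1.
Check: (50/243) = -1 by Zolotarev.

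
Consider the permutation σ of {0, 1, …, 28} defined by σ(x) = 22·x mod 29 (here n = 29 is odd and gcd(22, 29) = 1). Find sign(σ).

+1

Start at x=5: 5 → 23 → 13 → 25 → 28 → 7 → 9 → … (one orbit).
Cycle type of π: 14×2 + 1; total 3 cycles.
Σ(ℓ_i−1) = 29−3 = 26; sign = (−1)^26 = +1.
The Jacobi symbol (22|29) = +1 (Zolotarev) agrees.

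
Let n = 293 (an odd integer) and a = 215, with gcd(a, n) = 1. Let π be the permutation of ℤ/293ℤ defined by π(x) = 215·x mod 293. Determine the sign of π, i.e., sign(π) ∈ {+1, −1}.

Trace 252: π^k(252) = [252, 268, 192, 260, 230, 226, 245] for k=0..6.
π_215 has 2 disjoint cycles with lengths [292, 1] on {0,…,292}.
2 cycles on 293: each ℓ→(−1)^(ℓ−1), product (−1)^291 = -1.

-1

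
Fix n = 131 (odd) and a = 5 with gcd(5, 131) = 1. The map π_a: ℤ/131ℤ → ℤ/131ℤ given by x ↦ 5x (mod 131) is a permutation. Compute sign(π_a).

Trace 113: π^k(113) = [113, 41, 74, 108, 16, 80, 7] for k=0..6.
Decompose π into cycles: lengths [65, 65, 1] (3 cycles, including the fixed point 0).
3 cycles on 131: each ℓ→(−1)^(ℓ−1), product (−1)^128 = +1.
Check: (5/131) = +1 by Zolotarev.

+1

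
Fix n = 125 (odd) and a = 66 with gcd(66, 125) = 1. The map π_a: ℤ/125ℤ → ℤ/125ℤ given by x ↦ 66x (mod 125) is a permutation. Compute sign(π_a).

+1

Start at x=81: 81 → 96 → 86 → 51 → 116 → 31 → 46 → … (one orbit).
π_66 has 13 disjoint cycles with lengths [25, 25, 25, 25, 5, 5, 5, 5, 1, 1, 1, 1, 1] on {0,…,124}.
sign(π) = (−1)^{n − #cycles} = (−1)^{125−13} = (−1)^112 = +1.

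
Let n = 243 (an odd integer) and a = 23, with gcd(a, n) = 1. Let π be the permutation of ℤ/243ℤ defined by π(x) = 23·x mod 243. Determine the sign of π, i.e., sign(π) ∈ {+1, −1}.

-1

Start at x=205: 205 → 98 → 67 → 83 → 208 → 167 → 196 → … (one orbit).
Cycle lengths of π_23 on ℤ/243ℤ: [162, 54, 18, 6, 2, 1]; 6 cycles in total.
6 cycles on 243: each ℓ→(−1)^(ℓ−1), product (−1)^237 = -1.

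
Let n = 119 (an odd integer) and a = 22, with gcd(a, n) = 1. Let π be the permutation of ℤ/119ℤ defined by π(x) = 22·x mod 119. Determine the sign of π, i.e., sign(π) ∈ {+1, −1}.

Start at x=43: 43 → 113 → 106 → 71 → 15 → 92 → 1 → … (one orbit).
The orbit structure of x ↦ 22x mod 119: 14 orbits of sizes [16, 16, 16, 16, 16, 16, 16, 1, 1, 1, 1, 1, 1, 1].
n − c = 119 − 14 = 105; sign = (−1)^105 = -1.

-1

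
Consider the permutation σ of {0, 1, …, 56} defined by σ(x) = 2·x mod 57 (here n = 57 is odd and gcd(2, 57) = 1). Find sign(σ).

+1

Trace 49: π^k(49) = [49, 41, 25, 50, 43, 29, 1] for k=0..6.
5 cycles of lengths [18, 18, 18, 2, 1].
With 5 cycles on 57 points, sign = (−1)^{57−5} = +1.
Check: (2/57) = +1 by Zolotarev.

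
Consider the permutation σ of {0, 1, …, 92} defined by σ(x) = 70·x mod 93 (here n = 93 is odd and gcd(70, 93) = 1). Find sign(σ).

+1

Trace 16: π^k(16) = [16, 4, 1, 70, 64] for k=0..4.
Cycle type of π: 5×18 + 1×3; total 21 cycles.
21 cycles on 93: each ℓ→(−1)^(ℓ−1), product (−1)^72 = +1.
The Jacobi symbol (70|93) = +1 (Zolotarev) agrees.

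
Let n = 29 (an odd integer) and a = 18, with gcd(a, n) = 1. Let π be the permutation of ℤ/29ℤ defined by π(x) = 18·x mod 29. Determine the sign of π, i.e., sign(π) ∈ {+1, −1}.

-1

Trace 26: π^k(26) = [26, 4, 14, 20, 12, 13, 2] for k=0..6.
2 cycles of lengths [28, 1].
sign(π) = (−1)^{n − #cycles} = (−1)^{29−2} = (−1)^27 = -1.
The Jacobi symbol (18|29) = -1 (Zolotarev) agrees.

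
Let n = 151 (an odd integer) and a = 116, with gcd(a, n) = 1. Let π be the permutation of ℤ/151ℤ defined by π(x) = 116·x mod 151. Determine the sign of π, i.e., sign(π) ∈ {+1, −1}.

Start at x=98: 98 → 43 → 5 → 127 → 85 → 45 → 86 → … (one orbit).
π_116 has 3 disjoint cycles with lengths [75, 75, 1] on {0,…,150}.
With 3 cycles on 151 points, sign = (−1)^{151−3} = +1.

+1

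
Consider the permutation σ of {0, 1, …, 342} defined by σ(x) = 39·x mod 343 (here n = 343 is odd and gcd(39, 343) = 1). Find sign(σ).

+1

Start at x=58: 58 → 204 → 67 → 212 → 36 → 32 → 219 → … (one orbit).
Cycle type of π: 147×2 + 21×2 + 3×2 + 1; total 7 cycles.
n − c = 343 − 7 = 336; sign = (−1)^336 = +1.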